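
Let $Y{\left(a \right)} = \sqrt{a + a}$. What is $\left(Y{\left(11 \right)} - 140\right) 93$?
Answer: $-13020 + 93 \sqrt{22} \approx -12584.0$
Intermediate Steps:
$Y{\left(a \right)} = \sqrt{2} \sqrt{a}$ ($Y{\left(a \right)} = \sqrt{2 a} = \sqrt{2} \sqrt{a}$)
$\left(Y{\left(11 \right)} - 140\right) 93 = \left(\sqrt{2} \sqrt{11} - 140\right) 93 = \left(\sqrt{22} - 140\right) 93 = \left(-140 + \sqrt{22}\right) 93 = -13020 + 93 \sqrt{22}$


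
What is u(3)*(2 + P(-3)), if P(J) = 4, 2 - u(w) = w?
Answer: -6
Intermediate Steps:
u(w) = 2 - w
u(3)*(2 + P(-3)) = (2 - 1*3)*(2 + 4) = (2 - 3)*6 = -1*6 = -6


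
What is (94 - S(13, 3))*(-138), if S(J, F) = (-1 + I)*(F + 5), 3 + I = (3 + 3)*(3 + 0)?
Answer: 2484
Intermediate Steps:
I = 15 (I = -3 + (3 + 3)*(3 + 0) = -3 + 6*3 = -3 + 18 = 15)
S(J, F) = 70 + 14*F (S(J, F) = (-1 + 15)*(F + 5) = 14*(5 + F) = 70 + 14*F)
(94 - S(13, 3))*(-138) = (94 - (70 + 14*3))*(-138) = (94 - (70 + 42))*(-138) = (94 - 1*112)*(-138) = (94 - 112)*(-138) = -18*(-138) = 2484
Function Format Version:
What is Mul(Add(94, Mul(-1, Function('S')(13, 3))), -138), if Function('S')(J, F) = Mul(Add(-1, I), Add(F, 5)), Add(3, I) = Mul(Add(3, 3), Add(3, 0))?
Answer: 2484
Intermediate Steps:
I = 15 (I = Add(-3, Mul(Add(3, 3), Add(3, 0))) = Add(-3, Mul(6, 3)) = Add(-3, 18) = 15)
Function('S')(J, F) = Add(70, Mul(14, F)) (Function('S')(J, F) = Mul(Add(-1, 15), Add(F, 5)) = Mul(14, Add(5, F)) = Add(70, Mul(14, F)))
Mul(Add(94, Mul(-1, Function('S')(13, 3))), -138) = Mul(Add(94, Mul(-1, Add(70, Mul(14, 3)))), -138) = Mul(Add(94, Mul(-1, Add(70, 42))), -138) = Mul(Add(94, Mul(-1, 112)), -138) = Mul(Add(94, -112), -138) = Mul(-18, -138) = 2484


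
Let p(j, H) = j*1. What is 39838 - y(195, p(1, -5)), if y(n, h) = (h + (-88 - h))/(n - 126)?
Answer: 2748910/69 ≈ 39839.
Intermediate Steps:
p(j, H) = j
y(n, h) = -88/(-126 + n)
39838 - y(195, p(1, -5)) = 39838 - (-88)/(-126 + 195) = 39838 - (-88)/69 = 39838 - 1*(-88/69) = 39838 + 88/69 = 2748910/69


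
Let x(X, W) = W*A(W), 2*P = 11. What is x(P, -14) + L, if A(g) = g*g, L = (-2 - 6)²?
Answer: -2680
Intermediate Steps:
P = 11/2 (P = (½)*11 = 11/2 ≈ 5.5000)
L = 64 (L = (-8)² = 64)
A(g) = g²
x(X, W) = W³ (x(X, W) = W*W² = W³)
x(P, -14) + L = (-14)³ + 64 = -2744 + 64 = -2680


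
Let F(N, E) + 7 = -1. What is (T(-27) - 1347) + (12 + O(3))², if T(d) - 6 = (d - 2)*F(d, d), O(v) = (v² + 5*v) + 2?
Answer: 335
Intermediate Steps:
O(v) = 2 + v² + 5*v
F(N, E) = -8 (F(N, E) = -7 - 1 = -8)
T(d) = 22 - 8*d (T(d) = 6 + (d - 2)*(-8) = 6 + (-2 + d)*(-8) = 6 + (16 - 8*d) = 22 - 8*d)
(T(-27) - 1347) + (12 + O(3))² = ((22 - 8*(-27)) - 1347) + (12 + (2 + 3² + 5*3))² = ((22 + 216) - 1347) + (12 + (2 + 9 + 15))² = (238 - 1347) + (12 + 26)² = -1109 + 38² = -1109 + 1444 = 335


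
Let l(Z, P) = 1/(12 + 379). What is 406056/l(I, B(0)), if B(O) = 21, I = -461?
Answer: 158767896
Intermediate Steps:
l(Z, P) = 1/391
406056/l(I, B(0)) = 406056/(1/391) = 406056*391 = 158767896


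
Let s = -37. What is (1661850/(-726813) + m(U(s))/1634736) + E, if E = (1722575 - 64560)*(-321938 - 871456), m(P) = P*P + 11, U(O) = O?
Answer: -7256005586862715195835/3667121532 ≈ -1.9787e+12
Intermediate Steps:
m(P) = 11 + P² (m(P) = P² + 11 = 11 + P²)
E = -1978665152910 (E = 1658015*(-1193394) = -1978665152910)
(1661850/(-726813) + m(U(s))/1634736) + E = (1661850/(-726813) + (11 + (-37)²)/1634736) - 1978665152910 = (1661850*(-1/726813) + (11 + 1369)*(1/1634736)) - 1978665152910 = (-61550/26919 + 1380*(1/1634736)) - 1978665152910 = (-61550/26919 + 115/136228) - 1978665152910 = -8381737715/3667121532 - 1978665152910 = -7256005586862715195835/3667121532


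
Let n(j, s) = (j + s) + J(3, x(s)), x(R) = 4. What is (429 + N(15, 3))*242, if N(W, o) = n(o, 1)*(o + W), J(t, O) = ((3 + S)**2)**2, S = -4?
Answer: 125598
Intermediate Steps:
J(t, O) = 1 (J(t, O) = ((3 - 4)**2)**2 = ((-1)**2)**2 = 1**2 = 1)
n(j, s) = 1 + j + s (n(j, s) = (j + s) + 1 = 1 + j + s)
N(W, o) = (2 + o)*(W + o) (N(W, o) = (1 + o + 1)*(o + W) = (2 + o)*(W + o))
(429 + N(15, 3))*242 = (429 + (2 + 3)*(15 + 3))*242 = (429 + 5*18)*242 = (429 + 90)*242 = 519*242 = 125598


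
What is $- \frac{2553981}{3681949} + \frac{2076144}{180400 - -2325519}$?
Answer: $\frac{1244186811117}{9226665956131} \approx 0.13485$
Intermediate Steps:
$- \frac{2553981}{3681949} + \frac{2076144}{180400 - -2325519} = \left(-2553981\right) \frac{1}{3681949} + \frac{2076144}{180400 + 2325519} = - \frac{2553981}{3681949} + \frac{2076144}{2505919} = \frac{1244186811117}{9226665956131}$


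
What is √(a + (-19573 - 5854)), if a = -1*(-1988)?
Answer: I*√23439 ≈ 153.1*I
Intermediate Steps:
a = 1988
√(a + (-19573 - 5854)) = √(1988 + (-19573 - 5854)) = √(1988 - 25427) = √(-23439) = I*√23439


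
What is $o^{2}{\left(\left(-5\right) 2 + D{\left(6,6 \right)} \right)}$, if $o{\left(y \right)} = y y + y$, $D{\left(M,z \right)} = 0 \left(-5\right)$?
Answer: $8100$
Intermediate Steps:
$D{\left(M,z \right)} = 0$
$o{\left(y \right)} = y + y^{2}$ ($o{\left(y \right)} = y^{2} + y = y + y^{2}$)
$o^{2}{\left(\left(-5\right) 2 + D{\left(6,6 \right)} \right)} = \left(\left(\left(-5\right) 2 + 0\right) \left(1 + \left(\left(-5\right) 2 + 0\right)\right)\right)^{2} = \left(\left(-10 + 0\right) \left(1 + \left(-10 + 0\right)\right)\right)^{2} = \left(- 10 \left(1 - 10\right)\right)^{2} = \left(\left(-10\right) \left(-9\right)\right)^{2} = 90^{2} = 8100$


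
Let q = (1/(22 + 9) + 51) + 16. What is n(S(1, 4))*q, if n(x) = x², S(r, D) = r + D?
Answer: 51950/31 ≈ 1675.8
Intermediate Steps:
S(r, D) = D + r
q = 2078/31 (q = (1/31 + 51) + 16 = 1582/31 + 16 = 2078/31 ≈ 67.032)
n(S(1, 4))*q = (4 + 1)²*(2078/31) = 5²*(2078/31) = 25*(2078/31) = 51950/31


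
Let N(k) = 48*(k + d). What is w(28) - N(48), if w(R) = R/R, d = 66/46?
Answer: -54553/23 ≈ -2371.9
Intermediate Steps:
d = 33/23 (d = 66*(1/46) = 33/23 ≈ 1.4348)
w(R) = 1
N(k) = 1584/23 + 48*k (N(k) = 48*(k + 33/23) = 48*(33/23 + k) = 1584/23 + 48*k)
w(28) - N(48) = 1 - (1584/23 + 48*48) = 1 - (1584/23 + 2304) = 1 - 1*54576/23 = 1 - 54576/23 = -54553/23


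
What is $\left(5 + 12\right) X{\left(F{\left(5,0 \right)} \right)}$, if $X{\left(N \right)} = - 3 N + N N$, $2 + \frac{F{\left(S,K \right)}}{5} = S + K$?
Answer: $3060$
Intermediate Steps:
$F{\left(S,K \right)} = -10 + 5 K + 5 S$ ($F{\left(S,K \right)} = -10 + 5 \left(S + K\right) = -10 + 5 \left(K + S\right) = -10 + \left(5 K + 5 S\right) = -10 + 5 K + 5 S$)
$X{\left(N \right)} = N^{2} - 3 N$ ($X{\left(N \right)} = - 3 N + N^{2} = N^{2} - 3 N$)
$\left(5 + 12\right) X{\left(F{\left(5,0 \right)} \right)} = \left(5 + 12\right) \left(-10 + 5 \cdot 0 + 5 \cdot 5\right) \left(-3 + \left(-10 + 5 \cdot 0 + 5 \cdot 5\right)\right) = 17 \left(-10 + 0 + 25\right) \left(-3 + \left(-10 + 0 + 25\right)\right) = 17 \cdot 15 \left(-3 + 15\right) = 17 \cdot 15 \cdot 12 = 17 \cdot 180 = 3060$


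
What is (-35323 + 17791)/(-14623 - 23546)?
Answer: 1948/4241 ≈ 0.45933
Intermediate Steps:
(-35323 + 17791)/(-14623 - 23546) = -17532/(-38169) = -17532*(-1/38169) = 1948/4241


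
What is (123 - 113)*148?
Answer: 1480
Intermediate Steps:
(123 - 113)*148 = 10*148 = 1480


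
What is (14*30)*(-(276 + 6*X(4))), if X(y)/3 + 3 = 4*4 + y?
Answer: -244440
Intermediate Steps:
X(y) = 39 + 3*y (X(y) = -9 + 3*(4*4 + y) = -9 + 3*(16 + y) = -9 + (48 + 3*y) = 39 + 3*y)
(14*30)*(-(276 + 6*X(4))) = (14*30)*(-(510 + 72)) = 420*(-6/(1/(46 + (39 + 12)))) = 420*(-6/(1/(46 + 51))) = 420*(-6/(1/97)) = 420*(-6/1/97) = 420*(-6*97) = 420*(-582) = -244440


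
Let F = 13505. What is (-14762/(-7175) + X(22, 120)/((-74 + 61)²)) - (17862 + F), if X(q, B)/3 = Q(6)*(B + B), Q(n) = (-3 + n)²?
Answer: -37985851247/1212575 ≈ -31327.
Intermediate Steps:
X(q, B) = 54*B (X(q, B) = 3*((-3 + 6)²*(B + B)) = 3*(3²*(2*B)) = 3*(9*(2*B)) = 3*(18*B) = 54*B)
(-14762/(-7175) + X(22, 120)/((-74 + 61)²)) - (17862 + F) = (-14762/(-7175) + (54*120)/((-74 + 61)²)) - (17862 + 13505) = (-14762*(-1/7175) + 6480/((-13)²)) - 1*31367 = (14762/7175 + 6480/169) - 31367 = 48988778/1212575 - 31367 = -37985851247/1212575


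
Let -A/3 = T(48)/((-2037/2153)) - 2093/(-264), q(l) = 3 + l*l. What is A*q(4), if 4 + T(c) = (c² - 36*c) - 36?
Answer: 1902499583/59752 ≈ 31840.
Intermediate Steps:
T(c) = -40 + c² - 36*c (T(c) = -4 + ((c² - 36*c) - 36) = -4 + (-36 + c² - 36*c) = -40 + c² - 36*c)
q(l) = 3 + l²
A = 100131557/59752 (A = -3*((-40 + 48² - 36*48)/((-2037/2153)) - 2093/(-264)) = -3*((-40 + 2304 - 1728)/((-2037*1/2153)) - 2093*(-1/264)) = -3*(536/(-2037/2153) + 2093/264) = -3*(536*(-2153/2037) + 2093/264) = -3*(-1154008/2037 + 2093/264) = -3*(-100131557/179256) = 100131557/59752 ≈ 1675.8)
A*q(4) = 100131557*(3 + 4²)/59752 = 100131557*(3 + 16)/59752 = (100131557/59752)*19 = 1902499583/59752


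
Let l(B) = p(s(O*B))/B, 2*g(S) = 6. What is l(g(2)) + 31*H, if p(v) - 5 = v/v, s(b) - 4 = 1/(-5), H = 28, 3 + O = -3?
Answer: 870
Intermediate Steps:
O = -6 (O = -3 - 3 = -6)
g(S) = 3 (g(S) = (½)*6 = 3)
s(b) = 19/5 (s(b) = 4 + 1/(-5) = 4 + 1*(-⅕) = 4 - ⅕ = 19/5)
p(v) = 6 (p(v) = 5 + v/v = 5 + 1 = 6)
l(B) = 6/B
l(g(2)) + 31*H = 6/3 + 31*28 = 6*(⅓) + 868 = 2 + 868 = 870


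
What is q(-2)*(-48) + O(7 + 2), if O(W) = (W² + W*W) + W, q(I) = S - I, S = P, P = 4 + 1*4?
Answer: -309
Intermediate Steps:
P = 8 (P = 4 + 4 = 8)
S = 8
q(I) = 8 - I
O(W) = W + 2*W² (O(W) = (W² + W²) + W = 2*W² + W = W + 2*W²)
q(-2)*(-48) + O(7 + 2) = (8 - 1*(-2))*(-48) + (7 + 2)*(1 + 2*(7 + 2)) = (8 + 2)*(-48) + 9*(1 + 2*9) = 10*(-48) + 9*(1 + 18) = -480 + 9*19 = -480 + 171 = -309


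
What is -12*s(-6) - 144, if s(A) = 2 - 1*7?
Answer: -84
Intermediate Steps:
s(A) = -5 (s(A) = 2 - 7 = -5)
-12*s(-6) - 144 = -12*(-5) - 144 = 60 - 144 = -84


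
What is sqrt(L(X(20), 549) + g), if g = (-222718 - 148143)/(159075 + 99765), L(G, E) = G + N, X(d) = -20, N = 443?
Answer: sqrt(784561720210)/43140 ≈ 20.532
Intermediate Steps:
L(G, E) = 443 + G (L(G, E) = G + 443 = 443 + G)
g = -370861/258840 ≈ -1.4328
sqrt(L(X(20), 549) + g) = sqrt((443 - 20) - 370861/258840) = sqrt(423 - 370861/258840) = sqrt(109118459/258840) = sqrt(784561720210)/43140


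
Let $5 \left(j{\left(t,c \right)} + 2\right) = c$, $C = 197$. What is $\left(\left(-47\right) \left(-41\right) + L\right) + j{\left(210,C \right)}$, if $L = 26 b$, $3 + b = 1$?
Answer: $\frac{9562}{5} \approx 1912.4$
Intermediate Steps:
$b = -2$ ($b = -3 + 1 = -2$)
$L = -52$ ($L = 26 \left(-2\right) = -52$)
$j{\left(t,c \right)} = -2 + \frac{c}{5}$
$\left(\left(-47\right) \left(-41\right) + L\right) + j{\left(210,C \right)} = \left(\left(-47\right) \left(-41\right) - 52\right) + \left(-2 + \frac{1}{5} \cdot 197\right) = \left(1927 - 52\right) + \left(-2 + \frac{197}{5}\right) = 1875 + \frac{187}{5} = \frac{9562}{5}$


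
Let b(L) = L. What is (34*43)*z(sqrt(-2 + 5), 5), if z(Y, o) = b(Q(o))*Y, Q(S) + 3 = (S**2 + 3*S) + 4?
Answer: 59942*sqrt(3) ≈ 1.0382e+5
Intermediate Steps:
Q(S) = 1 + S**2 + 3*S (Q(S) = -3 + ((S**2 + 3*S) + 4) = -3 + (4 + S**2 + 3*S) = 1 + S**2 + 3*S)
z(Y, o) = Y*(1 + o**2 + 3*o) (z(Y, o) = (1 + o**2 + 3*o)*Y = Y*(1 + o**2 + 3*o))
(34*43)*z(sqrt(-2 + 5), 5) = (34*43)*(sqrt(-2 + 5)*(1 + 5**2 + 3*5)) = 1462*(sqrt(3)*(1 + 25 + 15)) = 1462*(sqrt(3)*41) = 1462*(41*sqrt(3)) = 59942*sqrt(3)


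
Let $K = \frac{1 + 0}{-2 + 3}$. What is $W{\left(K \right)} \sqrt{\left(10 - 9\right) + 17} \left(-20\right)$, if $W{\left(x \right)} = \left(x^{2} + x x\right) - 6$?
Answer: $240 \sqrt{2} \approx 339.41$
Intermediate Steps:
$K = 1$ ($K = 1 \cdot 1^{-1} = 1 \cdot 1 = 1$)
$W{\left(x \right)} = -6 + 2 x^{2}$ ($W{\left(x \right)} = \left(x^{2} + x^{2}\right) - 6 = 2 x^{2} - 6 = -6 + 2 x^{2}$)
$W{\left(K \right)} \sqrt{\left(10 - 9\right) + 17} \left(-20\right) = \left(-6 + 2 \cdot 1^{2}\right) \sqrt{\left(10 - 9\right) + 17} \left(-20\right) = \left(-6 + 2 \cdot 1\right) \sqrt{\left(10 - 9\right) + 17} \left(-20\right) = \left(-6 + 2\right) \sqrt{1 + 17} \left(-20\right) = - 4 \sqrt{18} \left(-20\right) = - 4 \cdot 3 \sqrt{2} \left(-20\right) = - 12 \sqrt{2} \left(-20\right) = 240 \sqrt{2}$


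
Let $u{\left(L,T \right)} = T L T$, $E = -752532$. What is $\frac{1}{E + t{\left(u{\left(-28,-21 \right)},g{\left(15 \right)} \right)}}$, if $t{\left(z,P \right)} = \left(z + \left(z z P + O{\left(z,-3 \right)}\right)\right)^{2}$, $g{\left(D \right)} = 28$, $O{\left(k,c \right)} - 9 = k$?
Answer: $\frac{1}{18226258406433198093} \approx 5.4866 \cdot 10^{-20}$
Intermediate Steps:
$O{\left(k,c \right)} = 9 + k$
$u{\left(L,T \right)} = L T^{2}$
$t{\left(z,P \right)} = \left(9 + 2 z + P z^{2}\right)^{2}$ ($t{\left(z,P \right)} = \left(z + \left(z z P + \left(9 + z\right)\right)\right)^{2} = \left(z + \left(z^{2} P + \left(9 + z\right)\right)\right)^{2} = \left(z + \left(P z^{2} + \left(9 + z\right)\right)\right)^{2} = \left(z + \left(9 + z + P z^{2}\right)\right)^{2} = \left(9 + 2 z + P z^{2}\right)^{2}$)
$\frac{1}{E + t{\left(u{\left(-28,-21 \right)},g{\left(15 \right)} \right)}} = \frac{1}{-752532 + \left(9 + 2 \left(- 28 \left(-21\right)^{2}\right) + 28 \left(- 28 \left(-21\right)^{2}\right)^{2}\right)^{2}} = \frac{1}{-752532 + \left(9 + 2 \left(\left(-28\right) 441\right) + 28 \left(\left(-28\right) 441\right)^{2}\right)^{2}} = \frac{1}{-752532 + \left(9 + 2 \left(-12348\right) + 28 \left(-12348\right)^{2}\right)^{2}} = \frac{1}{-752532 + \left(9 - 24696 + 28 \cdot 152473104\right)^{2}} = \frac{1}{-752532 + \left(9 - 24696 + 4269246912\right)^{2}} = \frac{1}{-752532 + 4269222225^{2}} = \frac{1}{-752532 + 18226258406433950625} = \frac{1}{18226258406433198093}$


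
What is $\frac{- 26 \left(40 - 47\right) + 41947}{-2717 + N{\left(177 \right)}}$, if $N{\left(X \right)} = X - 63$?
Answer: $- \frac{42129}{2603} \approx -16.185$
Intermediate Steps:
$N{\left(X \right)} = -63 + X$
$\frac{- 26 \left(40 - 47\right) + 41947}{-2717 + N{\left(177 \right)}} = \frac{- 26 \left(40 - 47\right) + 41947}{-2717 + \left(-63 + 177\right)} = \frac{\left(-26\right) \left(-7\right) + 41947}{-2717 + 114} = \frac{182 + 41947}{-2603} = 42129 \left(- \frac{1}{2603}\right) = - \frac{42129}{2603}$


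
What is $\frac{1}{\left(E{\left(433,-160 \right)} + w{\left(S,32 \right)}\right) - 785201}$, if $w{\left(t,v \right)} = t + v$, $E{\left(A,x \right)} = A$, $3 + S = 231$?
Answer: $- \frac{1}{784508} \approx -1.2747 \cdot 10^{-6}$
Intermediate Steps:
$S = 228$ ($S = -3 + 231 = 228$)
$\frac{1}{\left(E{\left(433,-160 \right)} + w{\left(S,32 \right)}\right) - 785201} = \frac{1}{\left(433 + \left(228 + 32\right)\right) - 785201} = \frac{1}{\left(433 + 260\right) - 785201} = \frac{1}{693 - 785201} = \frac{1}{-784508} = - \frac{1}{784508}$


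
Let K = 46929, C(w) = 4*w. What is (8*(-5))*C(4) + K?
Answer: 46289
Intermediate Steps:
(8*(-5))*C(4) + K = (8*(-5))*(4*4) + 46929 = -40*16 + 46929 = -640 + 46929 = 46289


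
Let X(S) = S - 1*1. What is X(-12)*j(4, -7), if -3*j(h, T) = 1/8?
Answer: 13/24 ≈ 0.54167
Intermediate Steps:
j(h, T) = -1/24 (j(h, T) = -⅓/8 = -⅓*⅛ = -1/24)
X(S) = -1 + S (X(S) = S - 1 = -1 + S)
X(-12)*j(4, -7) = (-1 - 12)*(-1/24) = -13*(-1/24) = 13/24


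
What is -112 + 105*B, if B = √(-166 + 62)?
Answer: -112 + 210*I*√26 ≈ -112.0 + 1070.8*I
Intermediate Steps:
B = 2*I*√26 (B = √(-104) = 2*I*√26 ≈ 10.198*I)
-112 + 105*B = -112 + 105*(2*I*√26) = -112 + 210*I*√26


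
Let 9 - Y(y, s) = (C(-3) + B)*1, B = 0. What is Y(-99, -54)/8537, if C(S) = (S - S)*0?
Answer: 9/8537 ≈ 0.0010542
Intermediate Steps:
C(S) = 0 (C(S) = 0*0 = 0)
Y(y, s) = 9 (Y(y, s) = 9 - (0 + 0) = 9 - 0 = 9 - 1*0 = 9 + 0 = 9)
Y(-99, -54)/8537 = 9/8537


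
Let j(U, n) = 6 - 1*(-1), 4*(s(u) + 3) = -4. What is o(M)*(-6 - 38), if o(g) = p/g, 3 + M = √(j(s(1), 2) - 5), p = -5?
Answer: -660/7 - 220*√2/7 ≈ -138.73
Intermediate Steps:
s(u) = -4 (s(u) = -3 + (¼)*(-4) = -3 - 1 = -4)
j(U, n) = 7 (j(U, n) = 6 + 1 = 7)
M = -3 + √2 (M = -3 + √(7 - 5) = -3 + √2 ≈ -1.5858)
o(g) = -5/g
o(M)*(-6 - 38) = (-5/(-3 + √2))*(-6 - 38) = -5/(-3 + √2)*(-44) = 220/(-3 + √2)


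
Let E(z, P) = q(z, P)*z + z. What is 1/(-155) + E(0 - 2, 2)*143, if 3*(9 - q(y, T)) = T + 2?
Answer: -1152583/465 ≈ -2478.7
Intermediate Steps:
q(y, T) = 25/3 - T/3 (q(y, T) = 9 - (T + 2)/3 = 9 - (2 + T)/3 = 9 + (-⅔ - T/3) = 25/3 - T/3)
E(z, P) = z + z*(25/3 - P/3) (E(z, P) = (25/3 - P/3)*z + z = z*(25/3 - P/3) + z = z + z*(25/3 - P/3))
1/(-155) + E(0 - 2, 2)*143 = 1/(-155) + ((0 - 2)*(28 - 1*2)/3)*143 = -1/155 + ((⅓)*(-2)*(28 - 2))*143 = -1/155 + ((⅓)*(-2)*26)*143 = -1/155 - 52/3*143 = -1/155 - 7436/3 = -1152583/465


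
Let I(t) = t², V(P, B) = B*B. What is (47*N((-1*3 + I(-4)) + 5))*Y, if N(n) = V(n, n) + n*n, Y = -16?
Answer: -487296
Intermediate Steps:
V(P, B) = B²
N(n) = 2*n² (N(n) = n² + n*n = n² + n² = 2*n²)
(47*N((-1*3 + I(-4)) + 5))*Y = (47*(2*((-1*3 + (-4)²) + 5)²))*(-16) = (47*(2*((-3 + 16) + 5)²))*(-16) = (47*(2*(13 + 5)²))*(-16) = (47*(2*18²))*(-16) = (47*(2*324))*(-16) = (47*648)*(-16) = 30456*(-16) = -487296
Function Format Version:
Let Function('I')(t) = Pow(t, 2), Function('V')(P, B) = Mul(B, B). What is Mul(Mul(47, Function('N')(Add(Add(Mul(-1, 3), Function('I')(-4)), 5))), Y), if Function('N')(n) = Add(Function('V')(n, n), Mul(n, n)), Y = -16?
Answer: -487296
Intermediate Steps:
Function('V')(P, B) = Pow(B, 2)
Function('N')(n) = Mul(2, Pow(n, 2)) (Function('N')(n) = Add(Pow(n, 2), Mul(n, n)) = Add(Pow(n, 2), Pow(n, 2)) = Mul(2, Pow(n, 2)))
Mul(Mul(47, Function('N')(Add(Add(Mul(-1, 3), Function('I')(-4)), 5))), Y) = Mul(Mul(47, Mul(2, Pow(Add(Add(Mul(-1, 3), Pow(-4, 2)), 5), 2))), -16) = Mul(Mul(47, Mul(2, Pow(Add(Add(-3, 16), 5), 2))), -16) = Mul(Mul(47, Mul(2, Pow(Add(13, 5), 2))), -16) = Mul(Mul(47, Mul(2, Pow(18, 2))), -16) = Mul(Mul(47, Mul(2, 324)), -16) = Mul(Mul(47, 648), -16) = Mul(30456, -16) = -487296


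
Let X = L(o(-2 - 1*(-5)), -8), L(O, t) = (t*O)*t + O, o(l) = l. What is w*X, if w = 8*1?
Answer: 1560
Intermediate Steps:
w = 8
L(O, t) = O + O*t² (L(O, t) = (O*t)*t + O = O*t² + O = O + O*t²)
X = 195 (X = (-2 - 1*(-5))*(1 + (-8)²) = (-2 + 5)*(1 + 64) = 3*65 = 195)
w*X = 8*195 = 1560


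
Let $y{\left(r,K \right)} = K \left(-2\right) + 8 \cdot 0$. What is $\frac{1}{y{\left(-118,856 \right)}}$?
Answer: $- \frac{1}{1712} \approx -0.00058411$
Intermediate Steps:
$y{\left(r,K \right)} = - 2 K$ ($y{\left(r,K \right)} = - 2 K + 0 = - 2 K$)
$\frac{1}{y{\left(-118,856 \right)}} = \frac{1}{\left(-2\right) 856} = \frac{1}{-1712} = - \frac{1}{1712}$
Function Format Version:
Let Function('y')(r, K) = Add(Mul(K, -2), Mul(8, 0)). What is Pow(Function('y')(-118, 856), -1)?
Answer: Rational(-1, 1712) ≈ -0.00058411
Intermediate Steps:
Function('y')(r, K) = Mul(-2, K) (Function('y')(r, K) = Add(Mul(-2, K), 0) = Mul(-2, K))
Pow(Function('y')(-118, 856), -1) = Pow(Mul(-2, 856), -1) = Pow(-1712, -1) = Rational(-1, 1712)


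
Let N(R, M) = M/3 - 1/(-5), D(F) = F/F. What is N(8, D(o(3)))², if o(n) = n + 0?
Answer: 64/225 ≈ 0.28444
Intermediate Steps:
o(n) = n
D(F) = 1
N(R, M) = ⅕ + M/3 (N(R, M) = M*(⅓) - 1*(-⅕) = M/3 + ⅕ = ⅕ + M/3)
N(8, D(o(3)))² = (⅕ + (⅓)*1)² = (⅕ + ⅓)² = (8/15)² = 64/225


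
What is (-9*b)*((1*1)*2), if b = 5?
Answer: -90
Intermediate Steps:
(-9*b)*((1*1)*2) = (-9*5)*((1*1)*2) = -45*2 = -90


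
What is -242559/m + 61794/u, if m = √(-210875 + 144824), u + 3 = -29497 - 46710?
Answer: -30897/38105 + 80853*I*√7339/7339 ≈ -0.81084 + 943.79*I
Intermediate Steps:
u = -76210 (u = -3 + (-29497 - 46710) = -3 - 76207 = -76210)
m = 3*I*√7339 (m = √(-66051) = 3*I*√7339 ≈ 257.0*I)
-242559/m + 61794/u = -242559*(-I*√7339/22017) + 61794/(-76210) = -(-80853)*I*√7339/7339 + 61794*(-1/76210) = 80853*I*√7339/7339 - 30897/38105 = -30897/38105 + 80853*I*√7339/7339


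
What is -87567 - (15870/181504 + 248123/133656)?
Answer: -132771477852845/1516193664 ≈ -87569.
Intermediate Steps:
-87567 - (15870/181504 + 248123/133656) = -87567 - (15870*(1/181504) + 248123*(1/133656)) = -87567 - (7935/90752 + 248123/133656) = -87567 - 1*2947277357/1516193664 = -87567 - 2947277357/1516193664 = -132771477852845/1516193664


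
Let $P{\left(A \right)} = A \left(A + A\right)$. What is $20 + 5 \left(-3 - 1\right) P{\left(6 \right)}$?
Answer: $-1420$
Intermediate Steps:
$P{\left(A \right)} = 2 A^{2}$ ($P{\left(A \right)} = A 2 A = 2 A^{2}$)
$20 + 5 \left(-3 - 1\right) P{\left(6 \right)} = 20 + 5 \left(-3 - 1\right) 2 \cdot 6^{2} = 20 + 5 \left(-4\right) 2 \cdot 36 = 20 - 1440 = -1420$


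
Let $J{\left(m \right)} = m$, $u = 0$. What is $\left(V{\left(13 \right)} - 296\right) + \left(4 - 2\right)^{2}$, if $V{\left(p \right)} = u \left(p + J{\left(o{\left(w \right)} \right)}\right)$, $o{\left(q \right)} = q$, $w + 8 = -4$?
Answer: $-292$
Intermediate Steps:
$w = -12$ ($w = -8 - 4 = -12$)
$V{\left(p \right)} = 0$ ($V{\left(p \right)} = 0 \left(p - 12\right) = 0 \left(-12 + p\right) = 0$)
$\left(V{\left(13 \right)} - 296\right) + \left(4 - 2\right)^{2} = \left(0 - 296\right) + \left(4 - 2\right)^{2} = -296 + 2^{2} = -296 + 4 = -292$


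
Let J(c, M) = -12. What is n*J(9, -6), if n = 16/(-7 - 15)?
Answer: 96/11 ≈ 8.7273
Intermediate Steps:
n = -8/11 (n = 16/(-22) = 16*(-1/22) = -8/11 ≈ -0.72727)
n*J(9, -6) = -8/11*(-12) = 96/11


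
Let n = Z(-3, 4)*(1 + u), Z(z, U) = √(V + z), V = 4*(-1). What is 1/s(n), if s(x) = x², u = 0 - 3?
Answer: -1/28 ≈ -0.035714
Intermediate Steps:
V = -4
Z(z, U) = √(-4 + z)
u = -3
n = -2*I*√7 (n = √(-4 - 3)*(1 - 3) = √(-7)*(-2) = (I*√7)*(-2) = -2*I*√7 ≈ -5.2915*I)
1/s(n) = 1/((-2*I*√7)²) = 1/(-28) = -1/28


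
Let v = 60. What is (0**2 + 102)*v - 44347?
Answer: -38227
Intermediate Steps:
(0**2 + 102)*v - 44347 = (0**2 + 102)*60 - 44347 = (0 + 102)*60 - 44347 = 102*60 - 44347 = 6120 - 44347 = -38227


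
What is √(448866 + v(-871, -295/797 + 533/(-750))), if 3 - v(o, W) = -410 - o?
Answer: 2*√112102 ≈ 669.63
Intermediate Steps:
v(o, W) = 413 + o (v(o, W) = 3 - (-410 - o) = 3 + (410 + o) = 413 + o)
√(448866 + v(-871, -295/797 + 533/(-750))) = √(448866 + (413 - 871)) = √(448866 - 458) = √448408 = 2*√112102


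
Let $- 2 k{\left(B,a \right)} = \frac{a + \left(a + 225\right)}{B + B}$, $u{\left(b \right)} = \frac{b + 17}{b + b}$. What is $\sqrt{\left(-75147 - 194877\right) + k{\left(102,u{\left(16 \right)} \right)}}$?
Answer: $\frac{163 i \sqrt{751910}}{272} \approx 519.64 i$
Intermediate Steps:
$u{\left(b \right)} = \frac{17 + b}{2 b}$
$k{\left(B,a \right)} = - \frac{225 + 2 a}{4 B}$ ($k{\left(B,a \right)} = - \frac{\left(a + \left(a + 225\right)\right) \frac{1}{B + B}}{2} = - \frac{\left(a + \left(225 + a\right)\right) \frac{1}{2 B}}{2} = - \frac{\left(225 + 2 a\right) \frac{1}{2 B}}{2} = - \frac{\frac{1}{2} \frac{1}{B} \left(225 + 2 a\right)}{2} = - \frac{225 + 2 a}{4 B}$)
$\sqrt{\left(-75147 - 194877\right) + k{\left(102,u{\left(16 \right)} \right)}} = \sqrt{\left(-75147 - 194877\right) + \frac{-225 - 2 \frac{17 + 16}{2 \cdot 16}}{4 \cdot 102}} = \sqrt{-270024 + \frac{1}{4} \cdot \frac{1}{102} \left(-225 - 2 \cdot \frac{1}{2} \cdot \frac{1}{16} \cdot 33\right)} = \sqrt{-270024 + \frac{1}{4} \cdot \frac{1}{102} \left(-225 - \frac{33}{16}\right)} = \sqrt{-270024 + \frac{1}{4} \cdot \frac{1}{102} \left(- \frac{3633}{16}\right)} = \sqrt{-270024 - \frac{1211}{2176}} = \sqrt{- \frac{587573435}{2176}} = \frac{163 i \sqrt{751910}}{272}$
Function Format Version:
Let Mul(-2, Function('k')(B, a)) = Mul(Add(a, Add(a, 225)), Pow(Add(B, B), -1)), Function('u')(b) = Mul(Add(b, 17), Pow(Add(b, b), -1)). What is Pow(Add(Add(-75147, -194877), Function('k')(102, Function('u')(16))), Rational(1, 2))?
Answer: Mul(Rational(163, 272), I, Pow(751910, Rational(1, 2))) ≈ Mul(519.64, I)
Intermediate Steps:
Function('u')(b) = Mul(Rational(1, 2), Pow(b, -1), Add(17, b)) (Function('u')(b) = Mul(Add(17, b), Pow(Mul(2, b), -1)) = Mul(Add(17, b), Mul(Rational(1, 2), Pow(b, -1))) = Mul(Rational(1, 2), Pow(b, -1), Add(17, b)))
Function('k')(B, a) = Mul(Rational(-1, 4), Pow(B, -1), Add(225, Mul(2, a))) (Function('k')(B, a) = Mul(Rational(-1, 2), Mul(Add(a, Add(a, 225)), Pow(Add(B, B), -1))) = Mul(Rational(-1, 2), Mul(Add(a, Add(225, a)), Pow(Mul(2, B), -1))) = Mul(Rational(-1, 2), Mul(Add(225, Mul(2, a)), Mul(Rational(1, 2), Pow(B, -1)))) = Mul(Rational(-1, 2), Mul(Rational(1, 2), Pow(B, -1), Add(225, Mul(2, a)))) = Mul(Rational(-1, 4), Pow(B, -1), Add(225, Mul(2, a))))
Pow(Add(Add(-75147, -194877), Function('k')(102, Function('u')(16))), Rational(1, 2)) = Pow(Add(Add(-75147, -194877), Mul(Rational(1, 4), Pow(102, -1), Add(-225, Mul(-2, Mul(Rational(1, 2), Pow(16, -1), Add(17, 16)))))), Rational(1, 2)) = Pow(Add(-270024, Mul(Rational(1, 4), Rational(1, 102), Add(-225, Mul(-2, Mul(Rational(1, 2), Rational(1, 16), 33))))), Rational(1, 2)) = Pow(Add(-270024, Mul(Rational(1, 4), Rational(1, 102), Add(-225, Mul(-2, Rational(33, 32))))), Rational(1, 2)) = Pow(Add(-270024, Mul(Rational(1, 4), Rational(1, 102), Add(-225, Rational(-33, 16)))), Rational(1, 2)) = Pow(Add(-270024, Mul(Rational(1, 4), Rational(1, 102), Rational(-3633, 16))), Rational(1, 2)) = Pow(Add(-270024, Rational(-1211, 2176)), Rational(1, 2)) = Pow(Rational(-587573435, 2176), Rational(1, 2)) = Mul(Rational(163, 272), I, Pow(751910, Rational(1, 2)))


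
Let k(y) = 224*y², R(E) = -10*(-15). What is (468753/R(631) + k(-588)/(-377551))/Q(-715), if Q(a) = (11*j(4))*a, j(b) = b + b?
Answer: -55120388501/1187775446000 ≈ -0.046406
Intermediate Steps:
j(b) = 2*b
Q(a) = 88*a (Q(a) = (11*(2*4))*a = (11*8)*a = 88*a)
R(E) = 150
(468753/R(631) + k(-588)/(-377551))/Q(-715) = (468753/150 + (224*(-588)²)/(-377551))/((88*(-715))) = (468753*(1/150) + (224*345744)*(-1/377551))/(-62920) = (156251/50 + 77446656*(-1/377551))*(-1/62920) = (156251/50 - 77446656/377551)*(-1/62920) = (55120388501/18877550)*(-1/62920) = -55120388501/1187775446000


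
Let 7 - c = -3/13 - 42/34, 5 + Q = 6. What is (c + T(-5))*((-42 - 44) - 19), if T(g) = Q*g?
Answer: -80430/221 ≈ -363.94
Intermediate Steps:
Q = 1 (Q = -5 + 6 = 1)
T(g) = g (T(g) = 1*g = g)
c = 1871/221 (c = 7 - (-3/13 - 42/34) = 7 - (-3*1/13 - 42*1/34) = 7 - (-3/13 - 21/17) = 7 - 1*(-324/221) = 7 + 324/221 = 1871/221 ≈ 8.4661)
(c + T(-5))*((-42 - 44) - 19) = (1871/221 - 5)*((-42 - 44) - 19) = 766*(-86 - 19)/221 = (766/221)*(-105) = -80430/221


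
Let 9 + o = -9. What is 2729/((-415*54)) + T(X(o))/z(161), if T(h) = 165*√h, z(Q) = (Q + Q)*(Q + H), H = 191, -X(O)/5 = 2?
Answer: -2729/22410 + 15*I*√10/10304 ≈ -0.12178 + 0.0046035*I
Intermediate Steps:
o = -18 (o = -9 - 9 = -18)
X(O) = -10 (X(O) = -5*2 = -10)
z(Q) = 2*Q*(191 + Q) (z(Q) = (Q + Q)*(Q + 191) = (2*Q)*(191 + Q) = 2*Q*(191 + Q))
2729/((-415*54)) + T(X(o))/z(161) = 2729/((-415*54)) + (165*√(-10))/((2*161*(191 + 161))) = 2729/(-22410) + (165*(I*√10))/((2*161*352)) = 2729*(-1/22410) + (165*I*√10)/113344 = -2729/22410 + (165*I*√10)*(1/113344) = -2729/22410 + 15*I*√10/10304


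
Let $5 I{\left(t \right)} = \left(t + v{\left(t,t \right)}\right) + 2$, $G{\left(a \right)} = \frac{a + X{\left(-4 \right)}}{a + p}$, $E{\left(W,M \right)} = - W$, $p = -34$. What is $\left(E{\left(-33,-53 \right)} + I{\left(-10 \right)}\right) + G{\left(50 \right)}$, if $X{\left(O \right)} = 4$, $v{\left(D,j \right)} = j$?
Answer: $\frac{1311}{40} \approx 32.775$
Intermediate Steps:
$G{\left(a \right)} = \frac{4 + a}{-34 + a}$ ($G{\left(a \right)} = \frac{a + 4}{a - 34} = \frac{4 + a}{-34 + a}$)
$I{\left(t \right)} = \frac{2}{5} + \frac{2 t}{5}$ ($I{\left(t \right)} = \frac{\left(t + t\right) + 2}{5} = \frac{2 t + 2}{5} = \frac{2 + 2 t}{5} = \frac{2}{5} + \frac{2 t}{5}$)
$\left(E{\left(-33,-53 \right)} + I{\left(-10 \right)}\right) + G{\left(50 \right)} = \left(\left(-1\right) \left(-33\right) + \left(\frac{2}{5} + \frac{2}{5} \left(-10\right)\right)\right) + \frac{4 + 50}{-34 + 50} = \left(33 + \left(\frac{2}{5} - 4\right)\right) + \frac{1}{16} \cdot 54 = \left(33 - \frac{18}{5}\right) + \frac{1}{16} \cdot 54 = \frac{147}{5} + \frac{27}{8} = \frac{1311}{40}$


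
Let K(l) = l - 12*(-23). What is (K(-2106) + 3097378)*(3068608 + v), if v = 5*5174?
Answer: 9579105183944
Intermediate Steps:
v = 25870
K(l) = 276 + l (K(l) = l + 276 = 276 + l)
(K(-2106) + 3097378)*(3068608 + v) = ((276 - 2106) + 3097378)*(3068608 + 25870) = (-1830 + 3097378)*3094478 = 3095548*3094478 = 9579105183944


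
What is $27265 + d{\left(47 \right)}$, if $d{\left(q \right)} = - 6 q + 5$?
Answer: $26988$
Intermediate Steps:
$d{\left(q \right)} = 5 - 6 q$
$27265 + d{\left(47 \right)} = 27265 + \left(5 - 282\right) = 27265 - 277 = 26988$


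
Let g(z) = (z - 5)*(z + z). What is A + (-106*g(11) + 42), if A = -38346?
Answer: -52296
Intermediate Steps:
g(z) = 2*z*(-5 + z) (g(z) = (-5 + z)*(2*z) = 2*z*(-5 + z))
A + (-106*g(11) + 42) = -38346 + (-212*11*(-5 + 11) + 42) = -38346 + (-212*11*6 + 42) = -38346 + (-106*132 + 42) = -38346 + (-13992 + 42) = -38346 - 13950 = -52296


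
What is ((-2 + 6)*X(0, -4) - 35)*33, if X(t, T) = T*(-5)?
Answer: 1485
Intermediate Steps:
X(t, T) = -5*T
((-2 + 6)*X(0, -4) - 35)*33 = ((-2 + 6)*(-5*(-4)) - 35)*33 = (4*20 - 35)*33 = (80 - 35)*33 = 45*33 = 1485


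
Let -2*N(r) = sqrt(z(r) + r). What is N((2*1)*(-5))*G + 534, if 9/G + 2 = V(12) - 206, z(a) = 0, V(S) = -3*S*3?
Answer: 534 + 9*I*sqrt(10)/632 ≈ 534.0 + 0.045032*I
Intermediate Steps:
V(S) = -9*S
N(r) = -sqrt(r)/2 (N(r) = -sqrt(0 + r)/2 = -sqrt(r)/2)
G = -9/316 (G = 9/(-2 + (-9*12 - 206)) = 9/(-2 + (-108 - 206)) = 9/(-2 - 314) = 9/(-316) = 9*(-1/316) = -9/316 ≈ -0.028481)
N((2*1)*(-5))*G + 534 = -I*sqrt(10)/2*(-9/316) + 534 = 9*I*sqrt(10)/632 + 534 = 534 + 9*I*sqrt(10)/632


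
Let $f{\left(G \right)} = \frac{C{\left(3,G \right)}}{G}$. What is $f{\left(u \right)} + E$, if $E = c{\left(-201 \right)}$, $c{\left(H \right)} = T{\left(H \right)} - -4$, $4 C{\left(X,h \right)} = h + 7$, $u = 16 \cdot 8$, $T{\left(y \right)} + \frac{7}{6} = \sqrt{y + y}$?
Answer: $\frac{4757}{1536} + i \sqrt{402} \approx 3.097 + 20.05 i$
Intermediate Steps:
$T{\left(y \right)} = - \frac{7}{6} + \sqrt{2} \sqrt{y}$ ($T{\left(y \right)} = - \frac{7}{6} + \sqrt{y + y} = - \frac{7}{6} + \sqrt{2 y} = - \frac{7}{6} + \sqrt{2} \sqrt{y}$)
$u = 128$
$C{\left(X,h \right)} = \frac{7}{4} + \frac{h}{4}$ ($C{\left(X,h \right)} = \frac{h + 7}{4} = \frac{7 + h}{4} = \frac{7}{4} + \frac{h}{4}$)
$c{\left(H \right)} = \frac{17}{6} + \sqrt{2} \sqrt{H}$ ($c{\left(H \right)} = \left(- \frac{7}{6} + \sqrt{2} \sqrt{H}\right) - -4 = \left(- \frac{7}{6} + \sqrt{2} \sqrt{H}\right) + 4 = \frac{17}{6} + \sqrt{2} \sqrt{H}$)
$f{\left(G \right)} = \frac{\frac{7}{4} + \frac{G}{4}}{G}$
$E = \frac{17}{6} + i \sqrt{402}$ ($E = \frac{17}{6} + \sqrt{2} \sqrt{-201} = \frac{17}{6} + \sqrt{2} i \sqrt{201} = \frac{17}{6} + i \sqrt{402} \approx 2.8333 + 20.05 i$)
$f{\left(u \right)} + E = \frac{7 + 128}{4 \cdot 128} + \left(\frac{17}{6} + i \sqrt{402}\right) = \frac{1}{4} \cdot \frac{1}{128} \cdot 135 + \left(\frac{17}{6} + i \sqrt{402}\right) = \frac{135}{512} + \left(\frac{17}{6} + i \sqrt{402}\right) = \frac{4757}{1536} + i \sqrt{402}$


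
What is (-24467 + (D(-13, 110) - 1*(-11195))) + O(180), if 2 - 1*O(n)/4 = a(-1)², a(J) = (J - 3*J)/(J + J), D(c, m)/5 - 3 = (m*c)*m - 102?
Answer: -800263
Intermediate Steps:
D(c, m) = -495 + 5*c*m² (D(c, m) = 15 + 5*((m*c)*m - 102) = 15 + 5*((c*m)*m - 102) = 15 + 5*(c*m² - 102) = 15 + 5*(-102 + c*m²) = 15 + (-510 + 5*c*m²) = -495 + 5*c*m²)
a(J) = -1 (a(J) = (-2*J)/((2*J)) = (-2*J)*(1/(2*J)) = -1)
O(n) = 4 (O(n) = 8 - 4*(-1)² = 8 - 4*1 = 8 - 4 = 4)
(-24467 + (D(-13, 110) - 1*(-11195))) + O(180) = (-24467 + ((-495 + 5*(-13)*110²) - 1*(-11195))) + 4 = (-24467 + ((-495 + 5*(-13)*12100) + 11195)) + 4 = (-24467 + ((-495 - 786500) + 11195)) + 4 = (-24467 + (-786995 + 11195)) + 4 = (-24467 - 775800) + 4 = -800267 + 4 = -800263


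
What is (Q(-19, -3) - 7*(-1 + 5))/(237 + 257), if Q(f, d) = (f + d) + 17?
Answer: -33/494 ≈ -0.066802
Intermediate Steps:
Q(f, d) = 17 + d + f (Q(f, d) = (d + f) + 17 = 17 + d + f)
(Q(-19, -3) - 7*(-1 + 5))/(237 + 257) = ((17 - 3 - 19) - 7*(-1 + 5))/(237 + 257) = (-5 - 7*4)/494 = (-5 - 28)*(1/494) = -33*1/494 = -33/494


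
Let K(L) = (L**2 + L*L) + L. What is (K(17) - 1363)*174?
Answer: -133632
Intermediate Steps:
K(L) = L + 2*L**2 (K(L) = (L**2 + L**2) + L = 2*L**2 + L = L + 2*L**2)
(K(17) - 1363)*174 = (17*(1 + 2*17) - 1363)*174 = (17*(1 + 34) - 1363)*174 = (17*35 - 1363)*174 = (595 - 1363)*174 = -768*174 = -133632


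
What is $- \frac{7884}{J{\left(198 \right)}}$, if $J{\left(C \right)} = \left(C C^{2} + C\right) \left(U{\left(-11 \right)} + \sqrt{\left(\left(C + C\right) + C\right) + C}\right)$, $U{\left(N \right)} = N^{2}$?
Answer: $- \frac{438}{49359095} + \frac{2628 \sqrt{22}}{5972450495} \approx -6.8099 \cdot 10^{-6}$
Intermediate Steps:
$J{\left(C \right)} = \left(121 + 2 \sqrt{C}\right) \left(C + C^{3}\right)$ ($J{\left(C \right)} = \left(C C^{2} + C\right) \left(\left(-11\right)^{2} + \sqrt{\left(\left(C + C\right) + C\right) + C}\right) = \left(C^{3} + C\right) \left(121 + \sqrt{\left(2 C + C\right) + C}\right) = \left(C + C^{3}\right) \left(121 + \sqrt{3 C + C}\right) = \left(C + C^{3}\right) \left(121 + \sqrt{4 C}\right) = \left(C + C^{3}\right) \left(121 + 2 \sqrt{C}\right) = \left(121 + 2 \sqrt{C}\right) \left(C + C^{3}\right)$)
$- \frac{7884}{J{\left(198 \right)}} = - \frac{7884}{2 \cdot 198^{\frac{3}{2}} + 2 \cdot 198^{\frac{7}{2}} + 121 \cdot 198 + 121 \cdot 198^{3}} = - \frac{7884}{2 \cdot 594 \sqrt{22} + 2 \cdot 23287176 \sqrt{22} + 23958 + 121 \cdot 7762392} = - \frac{7884}{1188 \sqrt{22} + 46574352 \sqrt{22} + 23958 + 939249432} = - \frac{7884}{939273390 + 46575540 \sqrt{22}}$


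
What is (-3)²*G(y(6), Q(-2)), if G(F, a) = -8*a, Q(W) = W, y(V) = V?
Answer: 144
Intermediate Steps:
(-3)²*G(y(6), Q(-2)) = (-3)²*(-8*(-2)) = 9*16 = 144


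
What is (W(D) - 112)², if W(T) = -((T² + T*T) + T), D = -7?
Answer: 41209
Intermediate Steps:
W(T) = -T - 2*T² (W(T) = -((T² + T²) + T) = -(2*T² + T) = -(T + 2*T²) = -T - 2*T²)
(W(D) - 112)² = (-1*(-7)*(1 + 2*(-7)) - 112)² = (-1*(-7)*(1 - 14) - 112)² = (-1*(-7)*(-13) - 112)² = (-91 - 112)² = (-203)² = 41209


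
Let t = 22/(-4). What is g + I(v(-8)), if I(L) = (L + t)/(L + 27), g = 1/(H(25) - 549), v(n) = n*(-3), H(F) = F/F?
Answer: 10087/27948 ≈ 0.36092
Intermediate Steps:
t = -11/2 (t = 22*(-1/4) = -11/2 ≈ -5.5000)
H(F) = 1
v(n) = -3*n
g = -1/548 (g = 1/(1 - 549) = 1/(-548) = -1/548 ≈ -0.0018248)
I(L) = (-11/2 + L)/(27 + L) (I(L) = (L - 11/2)/(L + 27) = (-11/2 + L)/(27 + L))
g + I(v(-8)) = -1/548 + (-11/2 - 3*(-8))/(27 - 3*(-8)) = -1/548 + (-11/2 + 24)/(27 + 24) = -1/548 + (37/2)/51 = -1/548 + (1/51)*(37/2) = -1/548 + 37/102 = 10087/27948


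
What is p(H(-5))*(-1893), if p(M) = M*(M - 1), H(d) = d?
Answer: -56790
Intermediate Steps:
p(M) = M*(-1 + M)
p(H(-5))*(-1893) = -5*(-1 - 5)*(-1893) = -5*(-6)*(-1893) = 30*(-1893) = -56790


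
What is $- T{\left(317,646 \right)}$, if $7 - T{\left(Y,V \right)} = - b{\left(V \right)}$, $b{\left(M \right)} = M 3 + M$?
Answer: $-2591$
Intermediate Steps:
$b{\left(M \right)} = 4 M$ ($b{\left(M \right)} = 3 M + M = 4 M$)
$T{\left(Y,V \right)} = 7 + 4 V$ ($T{\left(Y,V \right)} = 7 - - 4 V = 7 + 4 V$)
$- T{\left(317,646 \right)} = - (7 + 4 \cdot 646) = - (7 + 2584) = \left(-1\right) 2591 = -2591$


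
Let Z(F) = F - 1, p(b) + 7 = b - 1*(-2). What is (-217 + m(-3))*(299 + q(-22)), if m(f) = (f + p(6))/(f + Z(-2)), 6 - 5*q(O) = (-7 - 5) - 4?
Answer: -197210/3 ≈ -65737.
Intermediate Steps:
q(O) = 22/5 (q(O) = 6/5 - ((-7 - 5) - 4)/5 = 6/5 - (-12 - 4)/5 = 6/5 - 1/5*(-16) = 6/5 + 16/5 = 22/5)
p(b) = -5 + b (p(b) = -7 + (b - 1*(-2)) = -7 + (b + 2) = -7 + (2 + b) = -5 + b)
Z(F) = -1 + F
m(f) = (1 + f)/(-3 + f) (m(f) = (f + (-5 + 6))/(f + (-1 - 2)) = (f + 1)/(f - 3) = (1 + f)/(-3 + f))
(-217 + m(-3))*(299 + q(-22)) = (-217 + (1 - 3)/(-3 - 3))*(299 + 22/5) = (-217 - 2/(-6))*(1517/5) = (-217 - 1/6*(-2))*(1517/5) = (-217 + 1/3)*(1517/5) = -650/3*1517/5 = -197210/3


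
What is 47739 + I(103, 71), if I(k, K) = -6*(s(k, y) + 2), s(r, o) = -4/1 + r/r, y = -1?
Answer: 47745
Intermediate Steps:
s(r, o) = -3 (s(r, o) = -4*1 + 1 = -4 + 1 = -3)
I(k, K) = 6 (I(k, K) = -6*(-3 + 2) = -6*(-1) = 6)
47739 + I(103, 71) = 47739 + 6 = 47745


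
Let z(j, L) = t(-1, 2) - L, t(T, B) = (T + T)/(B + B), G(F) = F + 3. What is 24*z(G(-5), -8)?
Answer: 180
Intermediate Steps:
G(F) = 3 + F
t(T, B) = T/B (t(T, B) = (2*T)/((2*B)) = (2*T)*(1/(2*B)) = T/B)
z(j, L) = -1/2 - L
24*z(G(-5), -8) = 24*(-1/2 - 1*(-8)) = 24*(-1/2 + 8) = 24*(15/2) = 180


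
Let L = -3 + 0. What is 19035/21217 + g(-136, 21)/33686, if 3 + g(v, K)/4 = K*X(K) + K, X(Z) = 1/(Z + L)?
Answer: 964259470/1072073793 ≈ 0.89943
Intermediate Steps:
L = -3
X(Z) = 1/(-3 + Z) (X(Z) = 1/(Z - 3) = 1/(-3 + Z))
g(v, K) = -12 + 4*K + 4*K/(-3 + K) (g(v, K) = -12 + 4*(K/(-3 + K) + K) = -12 + 4*(K + K/(-3 + K)) = -12 + (4*K + 4*K/(-3 + K)) = -12 + 4*K + 4*K/(-3 + K))
19035/21217 + g(-136, 21)/33686 = 19035/21217 + (-12 + 4*21 + 4*21/(-3 + 21))/33686 = 19035*(1/21217) + (-12 + 84 + 4*21/18)*(1/33686) = 19035/21217 + (-12 + 84 + 4*21*(1/18))*(1/33686) = 19035/21217 + (-12 + 84 + 14/3)*(1/33686) = 19035/21217 + (230/3)*(1/33686) = 19035/21217 + 115/50529 = 964259470/1072073793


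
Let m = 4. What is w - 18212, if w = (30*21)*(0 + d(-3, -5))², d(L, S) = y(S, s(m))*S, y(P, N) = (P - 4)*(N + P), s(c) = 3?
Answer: 5084788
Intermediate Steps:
y(P, N) = (-4 + P)*(N + P)
d(L, S) = S*(-12 + S² - S) (d(L, S) = (S² - 4*3 - 4*S + 3*S)*S = (S² - 12 - 4*S + 3*S)*S = (-12 + S² - S)*S = S*(-12 + S² - S))
w = 5103000 (w = (30*21)*(0 - 5*(-12 + (-5)² - 1*(-5)))² = 630*(0 - 5*(-12 + 25 + 5))² = 630*(0 - 5*18)² = 630*(0 - 90)² = 630*(-90)² = 630*8100 = 5103000)
w - 18212 = 5103000 - 18212 = 5084788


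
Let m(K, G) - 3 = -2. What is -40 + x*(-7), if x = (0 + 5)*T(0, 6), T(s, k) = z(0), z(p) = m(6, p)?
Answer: -75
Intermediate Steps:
m(K, G) = 1 (m(K, G) = 3 - 2 = 1)
z(p) = 1
T(s, k) = 1
x = 5 (x = (0 + 5)*1 = 5*1 = 5)
-40 + x*(-7) = -40 + 5*(-7) = -40 - 35 = -75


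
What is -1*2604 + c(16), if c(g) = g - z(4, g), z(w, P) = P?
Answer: -2604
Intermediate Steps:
c(g) = 0 (c(g) = g - g = 0)
-1*2604 + c(16) = -1*2604 + 0 = -2604 + 0 = -2604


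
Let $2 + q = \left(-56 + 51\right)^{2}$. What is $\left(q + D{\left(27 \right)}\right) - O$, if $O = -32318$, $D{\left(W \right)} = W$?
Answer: $32368$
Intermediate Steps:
$q = 23$ ($q = -2 + \left(-56 + 51\right)^{2} = -2 + \left(-5\right)^{2} = -2 + 25 = 23$)
$\left(q + D{\left(27 \right)}\right) - O = \left(23 + 27\right) - -32318 = 50 + 32318 = 32368$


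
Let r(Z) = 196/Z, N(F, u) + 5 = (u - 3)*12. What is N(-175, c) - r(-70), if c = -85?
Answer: -5291/5 ≈ -1058.2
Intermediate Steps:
N(F, u) = -41 + 12*u (N(F, u) = -5 + (u - 3)*12 = -5 + (-3 + u)*12 = -5 + (-36 + 12*u) = -41 + 12*u)
N(-175, c) - r(-70) = (-41 + 12*(-85)) - 196/(-70) = (-41 - 1020) - 196*(-1)/70 = -1061 - 1*(-14/5) = -1061 + 14/5 = -5291/5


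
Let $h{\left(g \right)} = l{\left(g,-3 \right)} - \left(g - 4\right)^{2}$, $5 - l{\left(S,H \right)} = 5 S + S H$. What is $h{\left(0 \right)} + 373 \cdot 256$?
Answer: $95477$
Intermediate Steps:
$l{\left(S,H \right)} = 5 - 5 S - H S$ ($l{\left(S,H \right)} = 5 - \left(5 S + S H\right) = 5 - \left(5 S + H S\right) = 5 - 5 S - H S$)
$h{\left(g \right)} = 5 - \left(-4 + g\right)^{2} - 2 g$ ($h{\left(g \right)} = \left(5 - 5 g - - 3 g\right) - \left(g - 4\right)^{2} = \left(5 - 5 g + 3 g\right) - \left(-4 + g\right)^{2} = \left(5 - 2 g\right) - \left(-4 + g\right)^{2} = 5 - \left(-4 + g\right)^{2} - 2 g$)
$h{\left(0 \right)} + 373 \cdot 256 = \left(-11 - 0^{2} + 6 \cdot 0\right) + 373 \cdot 256 = \left(-11 - 0 + 0\right) + 95488 = \left(-11 + 0 + 0\right) + 95488 = -11 + 95488 = 95477$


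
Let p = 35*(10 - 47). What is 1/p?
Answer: -1/1295 ≈ -0.00077220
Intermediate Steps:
p = -1295 (p = 35*(-37) = -1295)
1/p = 1/(-1295) = -1/1295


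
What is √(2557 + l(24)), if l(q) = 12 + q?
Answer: √2593 ≈ 50.922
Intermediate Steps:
√(2557 + l(24)) = √(2557 + (12 + 24)) = √(2557 + 36) = √2593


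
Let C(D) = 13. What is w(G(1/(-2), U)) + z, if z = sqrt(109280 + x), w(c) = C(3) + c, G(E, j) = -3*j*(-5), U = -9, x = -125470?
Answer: -122 + I*sqrt(16190) ≈ -122.0 + 127.24*I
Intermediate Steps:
G(E, j) = 15*j
w(c) = 13 + c
z = I*sqrt(16190) (z = sqrt(109280 - 125470) = sqrt(-16190) = I*sqrt(16190) ≈ 127.24*I)
w(G(1/(-2), U)) + z = (13 + 15*(-9)) + I*sqrt(16190) = (13 - 135) + I*sqrt(16190) = -122 + I*sqrt(16190)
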